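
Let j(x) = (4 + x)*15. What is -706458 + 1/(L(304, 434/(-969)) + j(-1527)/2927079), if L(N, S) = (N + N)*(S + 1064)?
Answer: -2525745298152472927/3575223577563 ≈ -7.0646e+5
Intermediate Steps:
j(x) = 60 + 15*x
L(N, S) = 2*N*(1064 + S) (L(N, S) = (2*N)*(1064 + S) = 2*N*(1064 + S))
-706458 + 1/(L(304, 434/(-969)) + j(-1527)/2927079) = -706458 + 1/(2*304*(1064 + 434/(-969)) + (60 + 15*(-1527))/2927079) = -706458 + 1/(2*304*(1064 + 434*(-1/969)) + (60 - 22905)*(1/2927079)) = -706458 + 1/(2*304*(1064 - 434/969) - 22845*1/2927079) = -706458 + 1/(2*304*(1030582/969) - 7615/975693) = -706458 + 1/(32978624/51 - 7615/975693) = -706458 + 1/(3575223577563/5528927) = -706458 + 5528927/3575223577563 = -2525745298152472927/3575223577563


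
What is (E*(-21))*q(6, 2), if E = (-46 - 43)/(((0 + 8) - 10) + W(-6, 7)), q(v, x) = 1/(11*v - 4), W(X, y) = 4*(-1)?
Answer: -623/124 ≈ -5.0242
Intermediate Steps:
W(X, y) = -4
q(v, x) = 1/(-4 + 11*v)
E = 89/6 (E = (-46 - 43)/(((0 + 8) - 10) - 4) = -89/((8 - 10) - 4) = -89/(-2 - 4) = -89/(-6) = -89*(-⅙) = 89/6 ≈ 14.833)
(E*(-21))*q(6, 2) = ((89/6)*(-21))/(-4 + 11*6) = -623/(2*(-4 + 66)) = -623/2/62 = -623/2*1/62 = -623/124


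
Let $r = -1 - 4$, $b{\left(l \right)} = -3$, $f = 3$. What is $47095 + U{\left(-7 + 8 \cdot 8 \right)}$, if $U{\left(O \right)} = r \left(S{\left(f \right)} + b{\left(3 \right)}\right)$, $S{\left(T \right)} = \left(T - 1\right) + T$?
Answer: $47085$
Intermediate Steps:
$S{\left(T \right)} = -1 + 2 T$ ($S{\left(T \right)} = \left(-1 + T\right) + T = -1 + 2 T$)
$r = -5$
$U{\left(O \right)} = -10$ ($U{\left(O \right)} = - 5 \left(\left(-1 + 2 \cdot 3\right) - 3\right) = - 5 \left(\left(-1 + 6\right) - 3\right) = - 5 \left(5 - 3\right) = \left(-5\right) 2 = -10$)
$47095 + U{\left(-7 + 8 \cdot 8 \right)} = 47095 - 10 = 47085$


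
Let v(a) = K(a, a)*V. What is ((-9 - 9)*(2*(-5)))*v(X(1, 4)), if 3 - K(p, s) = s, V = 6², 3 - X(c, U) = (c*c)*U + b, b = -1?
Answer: 19440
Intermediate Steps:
X(c, U) = 4 - U*c² (X(c, U) = 3 - ((c*c)*U - 1) = 3 - (c²*U - 1) = 3 - (U*c² - 1) = 3 - (-1 + U*c²) = 3 + (1 - U*c²) = 4 - U*c²)
V = 36
K(p, s) = 3 - s
v(a) = 108 - 36*a (v(a) = (3 - a)*36 = 108 - 36*a)
((-9 - 9)*(2*(-5)))*v(X(1, 4)) = ((-9 - 9)*(2*(-5)))*(108 - 36*(4 - 1*4*1²)) = (-18*(-10))*(108 - 36*(4 - 1*4*1)) = 180*(108 - 36*(4 - 4)) = 180*(108 - 36*0) = 180*(108 + 0) = 180*108 = 19440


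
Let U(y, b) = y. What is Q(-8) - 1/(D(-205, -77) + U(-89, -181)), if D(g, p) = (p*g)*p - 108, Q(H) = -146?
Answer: -177483731/1215642 ≈ -146.00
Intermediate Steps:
D(g, p) = -108 + g*p² (D(g, p) = (g*p)*p - 108 = g*p² - 108 = -108 + g*p²)
Q(-8) - 1/(D(-205, -77) + U(-89, -181)) = -146 - 1/((-108 - 205*(-77)²) - 89) = -146 - 1/((-108 - 205*5929) - 89) = -146 - 1/((-108 - 1215445) - 89) = -146 - 1/(-1215553 - 89) = -146 - 1/(-1215642) = -146 - 1*(-1/1215642) = -146 + 1/1215642 = -177483731/1215642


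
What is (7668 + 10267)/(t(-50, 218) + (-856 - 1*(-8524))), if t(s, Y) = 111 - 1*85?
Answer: 17935/7694 ≈ 2.3310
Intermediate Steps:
t(s, Y) = 26 (t(s, Y) = 111 - 85 = 26)
(7668 + 10267)/(t(-50, 218) + (-856 - 1*(-8524))) = (7668 + 10267)/(26 + (-856 - 1*(-8524))) = 17935/(26 + (-856 + 8524)) = 17935/(26 + 7668) = 17935/7694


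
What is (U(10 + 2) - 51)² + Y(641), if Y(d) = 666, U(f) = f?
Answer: 2187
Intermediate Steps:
(U(10 + 2) - 51)² + Y(641) = ((10 + 2) - 51)² + 666 = (12 - 51)² + 666 = (-39)² + 666 = 1521 + 666 = 2187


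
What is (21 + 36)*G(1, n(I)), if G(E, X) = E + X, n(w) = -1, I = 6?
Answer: 0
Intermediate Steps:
(21 + 36)*G(1, n(I)) = (21 + 36)*(1 - 1) = 57*0 = 0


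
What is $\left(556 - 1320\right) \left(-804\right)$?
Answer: $614256$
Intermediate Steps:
$\left(556 - 1320\right) \left(-804\right) = \left(-764\right) \left(-804\right) = 614256$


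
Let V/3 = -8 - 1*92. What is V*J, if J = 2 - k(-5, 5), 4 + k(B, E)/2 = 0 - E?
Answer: -6000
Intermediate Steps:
V = -300 (V = 3*(-8 - 1*92) = 3*(-8 - 92) = 3*(-100) = -300)
k(B, E) = -8 - 2*E (k(B, E) = -8 + 2*(0 - E) = -8 + 2*(-E) = -8 - 2*E)
J = 20 (J = 2 - (-8 - 2*5) = 2 - (-8 - 10) = 2 - 1*(-18) = 2 + 18 = 20)
V*J = -300*20 = -6000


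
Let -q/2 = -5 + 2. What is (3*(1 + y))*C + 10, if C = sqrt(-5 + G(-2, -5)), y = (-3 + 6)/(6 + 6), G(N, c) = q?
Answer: 55/4 ≈ 13.750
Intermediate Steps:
q = 6 (q = -2*(-5 + 2) = -2*(-3) = 6)
G(N, c) = 6
y = 1/4 (y = 3/12 = 3*(1/12) = 1/4 ≈ 0.25000)
C = 1 (C = sqrt(-5 + 6) = sqrt(1) = 1)
(3*(1 + y))*C + 10 = (3*(1 + 1/4))*1 + 10 = (3*(5/4))*1 + 10 = (15/4)*1 + 10 = 15/4 + 10 = 55/4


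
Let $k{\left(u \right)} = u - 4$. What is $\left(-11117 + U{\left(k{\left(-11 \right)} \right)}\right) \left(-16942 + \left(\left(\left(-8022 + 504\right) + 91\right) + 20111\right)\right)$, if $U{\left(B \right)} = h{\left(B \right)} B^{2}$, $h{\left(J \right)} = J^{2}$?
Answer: $-168225064$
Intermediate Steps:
$k{\left(u \right)} = -4 + u$
$U{\left(B \right)} = B^{4}$ ($U{\left(B \right)} = B^{2} B^{2} = B^{4}$)
$\left(-11117 + U{\left(k{\left(-11 \right)} \right)}\right) \left(-16942 + \left(\left(\left(-8022 + 504\right) + 91\right) + 20111\right)\right) = \left(-11117 + \left(-4 - 11\right)^{4}\right) \left(-16942 + \left(\left(\left(-8022 + 504\right) + 91\right) + 20111\right)\right) = \left(-11117 + \left(-15\right)^{4}\right) \left(-16942 + \left(\left(-7518 + 91\right) + 20111\right)\right) = \left(-11117 + 50625\right) \left(-16942 + \left(-7427 + 20111\right)\right) = 39508 \left(-16942 + 12684\right) = 39508 \left(-4258\right) = -168225064$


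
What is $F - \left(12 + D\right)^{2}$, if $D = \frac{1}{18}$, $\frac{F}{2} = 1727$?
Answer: $\frac{1072007}{324} \approx 3308.7$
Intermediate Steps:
$F = 3454$ ($F = 2 \cdot 1727 = 3454$)
$D = \frac{1}{18} \approx 0.055556$
$F - \left(12 + D\right)^{2} = 3454 - \left(12 + \frac{1}{18}\right)^{2} = 3454 - \left(\frac{217}{18}\right)^{2} = 3454 - \frac{47089}{324} = \frac{1072007}{324}$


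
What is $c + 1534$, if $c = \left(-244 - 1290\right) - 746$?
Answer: $-746$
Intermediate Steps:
$c = -2280$ ($c = -1534 - 746 = -2280$)
$c + 1534 = -2280 + 1534 = -746$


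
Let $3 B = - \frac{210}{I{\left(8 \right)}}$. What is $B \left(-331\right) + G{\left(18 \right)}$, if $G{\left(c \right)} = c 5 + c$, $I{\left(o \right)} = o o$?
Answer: $\frac{15041}{32} \approx 470.03$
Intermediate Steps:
$I{\left(o \right)} = o^{2}$
$B = - \frac{35}{32}$ ($B = \frac{\left(-210\right) \frac{1}{8^{2}}}{3} = \frac{\left(-210\right) \frac{1}{64}}{3} = \frac{1}{3} \left(- \frac{105}{32}\right) = - \frac{35}{32} \approx -1.0938$)
$G{\left(c \right)} = 6 c$ ($G{\left(c \right)} = 5 c + c = 6 c$)
$B \left(-331\right) + G{\left(18 \right)} = \left(- \frac{35}{32}\right) \left(-331\right) + 6 \cdot 18 = \frac{11585}{32} + 108 = \frac{15041}{32}$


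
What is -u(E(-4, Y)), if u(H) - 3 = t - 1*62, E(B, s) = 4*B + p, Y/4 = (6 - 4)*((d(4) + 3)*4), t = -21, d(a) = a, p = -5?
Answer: 80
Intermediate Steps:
Y = 224 (Y = 4*((6 - 4)*((4 + 3)*4)) = 4*(2*(7*4)) = 4*(2*28) = 4*56 = 224)
E(B, s) = -5 + 4*B (E(B, s) = 4*B - 5 = -5 + 4*B)
u(H) = -80 (u(H) = 3 + (-21 - 1*62) = 3 + (-21 - 62) = 3 - 83 = -80)
-u(E(-4, Y)) = -1*(-80) = 80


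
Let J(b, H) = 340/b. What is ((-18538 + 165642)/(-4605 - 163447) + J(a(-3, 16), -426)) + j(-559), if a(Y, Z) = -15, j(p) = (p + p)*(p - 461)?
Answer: 143726866828/126039 ≈ 1.1403e+6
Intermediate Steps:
j(p) = 2*p*(-461 + p) (j(p) = (2*p)*(-461 + p) = 2*p*(-461 + p))
((-18538 + 165642)/(-4605 - 163447) + J(a(-3, 16), -426)) + j(-559) = ((-18538 + 165642)/(-4605 - 163447) + 340/(-15)) + 2*(-559)*(-461 - 559) = (147104/(-168052) + 340*(-1/15)) + 2*(-559)*(-1020) = (147104*(-1/168052) - 68/3) + 1140360 = (-36776/42013 - 68/3) + 1140360 = -2967212/126039 + 1140360 = 143726866828/126039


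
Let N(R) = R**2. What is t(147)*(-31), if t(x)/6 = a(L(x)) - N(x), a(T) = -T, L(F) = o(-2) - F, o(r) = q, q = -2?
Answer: 3991560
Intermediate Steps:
o(r) = -2
L(F) = -2 - F
t(x) = 12 - 6*x**2 + 6*x (t(x) = 6*(-(-2 - x) - x**2) = 6*((2 + x) - x**2) = 6*(2 + x - x**2) = 12 - 6*x**2 + 6*x)
t(147)*(-31) = (12 - 6*147**2 + 6*147)*(-31) = (12 - 6*21609 + 882)*(-31) = (12 - 129654 + 882)*(-31) = -128760*(-31) = 3991560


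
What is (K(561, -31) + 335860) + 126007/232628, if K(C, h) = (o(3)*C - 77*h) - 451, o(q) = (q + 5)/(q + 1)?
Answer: 78841942511/232628 ≈ 3.3892e+5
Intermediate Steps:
o(q) = (5 + q)/(1 + q)
K(C, h) = -451 - 77*h + 2*C (K(C, h) = (((5 + 3)/(1 + 3))*C - 77*h) - 451 = ((8/4)*C - 77*h) - 451 = (((1/4)*8)*C - 77*h) - 451 = (2*C - 77*h) - 451 = (-77*h + 2*C) - 451 = -451 - 77*h + 2*C)
(K(561, -31) + 335860) + 126007/232628 = ((-451 - 77*(-31) + 2*561) + 335860) + 126007/232628 = ((-451 + 2387 + 1122) + 335860) + 126007*(1/232628) = (3058 + 335860) + 126007/232628 = 338918 + 126007/232628 = 78841942511/232628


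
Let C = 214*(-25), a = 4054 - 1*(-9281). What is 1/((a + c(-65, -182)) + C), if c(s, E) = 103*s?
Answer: 1/1290 ≈ 0.00077519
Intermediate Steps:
a = 13335 (a = 4054 + 9281 = 13335)
C = -5350
1/((a + c(-65, -182)) + C) = 1/((13335 + 103*(-65)) - 5350) = 1/((13335 - 6695) - 5350) = 1/(6640 - 5350) = 1/1290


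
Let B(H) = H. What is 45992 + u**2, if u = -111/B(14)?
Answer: 9026753/196 ≈ 46055.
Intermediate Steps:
u = -111/14 ≈ -7.9286
45992 + u**2 = 45992 + (-111/14)**2 = 45992 + 12321/196 = 9026753/196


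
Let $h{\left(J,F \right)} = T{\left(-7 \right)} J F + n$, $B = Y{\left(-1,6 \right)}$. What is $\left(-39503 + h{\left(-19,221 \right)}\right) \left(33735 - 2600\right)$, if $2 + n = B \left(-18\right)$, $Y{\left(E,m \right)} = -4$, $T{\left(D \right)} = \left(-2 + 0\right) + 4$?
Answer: $-1489218185$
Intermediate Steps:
$T{\left(D \right)} = 2$ ($T{\left(D \right)} = -2 + 4 = 2$)
$B = -4$
$n = 70$ ($n = -2 - -72 = -2 + 72 = 70$)
$h{\left(J,F \right)} = 70 + 2 F J$ ($h{\left(J,F \right)} = 2 J F + 70 = 2 F J + 70 = 70 + 2 F J$)
$\left(-39503 + h{\left(-19,221 \right)}\right) \left(33735 - 2600\right) = \left(-39503 + \left(70 + 2 \cdot 221 \left(-19\right)\right)\right) \left(33735 - 2600\right) = \left(-39503 + \left(70 - 8398\right)\right) 31135 = \left(-39503 - 8328\right) 31135 = \left(-47831\right) 31135 = -1489218185$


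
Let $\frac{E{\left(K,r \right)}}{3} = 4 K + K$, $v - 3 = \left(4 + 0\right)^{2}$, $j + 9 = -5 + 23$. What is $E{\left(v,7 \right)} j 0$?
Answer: $0$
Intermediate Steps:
$j = 9$ ($j = -9 + \left(-5 + 23\right) = -9 + 18 = 9$)
$v = 19$ ($v = 3 + \left(4 + 0\right)^{2} = 3 + 4^{2} = 3 + 16 = 19$)
$E{\left(K,r \right)} = 15 K$ ($E{\left(K,r \right)} = 3 \left(4 K + K\right) = 3 \cdot 5 K = 15 K$)
$E{\left(v,7 \right)} j 0 = 15 \cdot 19 \cdot 9 \cdot 0 = 285 \cdot 9 \cdot 0 = 2565 \cdot 0 = 0$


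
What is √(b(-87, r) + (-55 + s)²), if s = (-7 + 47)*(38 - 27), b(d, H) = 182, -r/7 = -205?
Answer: √148407 ≈ 385.24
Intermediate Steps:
r = 1435 (r = -7*(-205) = 1435)
s = 440 (s = 40*11 = 440)
√(b(-87, r) + (-55 + s)²) = √(182 + (-55 + 440)²) = √(182 + 385²) = √(182 + 148225) = √148407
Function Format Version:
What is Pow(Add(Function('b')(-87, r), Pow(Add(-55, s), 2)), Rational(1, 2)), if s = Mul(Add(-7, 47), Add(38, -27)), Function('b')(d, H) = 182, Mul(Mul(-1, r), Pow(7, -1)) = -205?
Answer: Pow(148407, Rational(1, 2)) ≈ 385.24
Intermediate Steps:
r = 1435 (r = Mul(-7, -205) = 1435)
s = 440 (s = Mul(40, 11) = 440)
Pow(Add(Function('b')(-87, r), Pow(Add(-55, s), 2)), Rational(1, 2)) = Pow(Add(182, Pow(Add(-55, 440), 2)), Rational(1, 2)) = Pow(Add(182, Pow(385, 2)), Rational(1, 2)) = Pow(Add(182, 148225), Rational(1, 2)) = Pow(148407, Rational(1, 2))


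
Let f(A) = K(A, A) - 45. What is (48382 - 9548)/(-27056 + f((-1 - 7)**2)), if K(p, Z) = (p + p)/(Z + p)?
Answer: -19417/13550 ≈ -1.4330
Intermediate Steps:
K(p, Z) = 2*p/(Z + p) (K(p, Z) = (2*p)/(Z + p) = 2*p/(Z + p))
f(A) = -44 (f(A) = 2*A/(A + A) - 45 = 2*A/((2*A)) - 45 = 2*A*(1/(2*A)) - 45 = 1 - 45 = -44)
(48382 - 9548)/(-27056 + f((-1 - 7)**2)) = (48382 - 9548)/(-27056 - 44) = 38834/(-27100) = 38834*(-1/27100) = -19417/13550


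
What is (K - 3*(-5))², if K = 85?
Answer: 10000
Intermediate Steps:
(K - 3*(-5))² = (85 - 3*(-5))² = (85 + 15)² = 100² = 10000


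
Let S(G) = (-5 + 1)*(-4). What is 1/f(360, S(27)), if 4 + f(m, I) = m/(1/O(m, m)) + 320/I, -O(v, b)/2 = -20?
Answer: 1/14416 ≈ 6.9367e-5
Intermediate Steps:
O(v, b) = 40 (O(v, b) = -2*(-20) = 40)
S(G) = 16 (S(G) = -4*(-4) = 16)
f(m, I) = -4 + 40*m + 320/I (f(m, I) = -4 + (m/(1/40) + 320/I) = -4 + (m*40 + 320/I) = -4 + (40*m + 320/I) = -4 + 40*m + 320/I)
1/f(360, S(27)) = 1/(-4 + 40*360 + 320/16) = 1/(-4 + 14400 + 320*(1/16)) = 1/(-4 + 14400 + 20) = 1/14416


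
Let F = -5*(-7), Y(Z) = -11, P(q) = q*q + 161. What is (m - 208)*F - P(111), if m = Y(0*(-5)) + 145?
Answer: -15072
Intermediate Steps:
P(q) = 161 + q² (P(q) = q² + 161 = 161 + q²)
m = 134 (m = -11 + 145 = 134)
F = 35
(m - 208)*F - P(111) = (134 - 208)*35 - (161 + 111²) = -74*35 - (161 + 12321) = -2590 - 1*12482 = -2590 - 12482 = -15072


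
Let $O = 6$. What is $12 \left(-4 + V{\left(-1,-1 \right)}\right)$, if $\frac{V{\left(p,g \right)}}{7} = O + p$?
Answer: $372$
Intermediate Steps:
$V{\left(p,g \right)} = 42 + 7 p$ ($V{\left(p,g \right)} = 7 \left(6 + p\right) = 42 + 7 p$)
$12 \left(-4 + V{\left(-1,-1 \right)}\right) = 12 \left(-4 + \left(42 + 7 \left(-1\right)\right)\right) = 12 \left(-4 + \left(42 - 7\right)\right) = 12 \left(-4 + 35\right) = 12 \cdot 31 = 372$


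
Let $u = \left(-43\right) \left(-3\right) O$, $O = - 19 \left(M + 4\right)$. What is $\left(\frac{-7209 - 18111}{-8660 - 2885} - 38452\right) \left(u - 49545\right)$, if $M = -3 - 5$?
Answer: $\frac{3528229983564}{2309} \approx 1.528 \cdot 10^{9}$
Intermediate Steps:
$M = -8$
$O = 76$ ($O = - 19 \left(-8 + 4\right) = \left(-19\right) \left(-4\right) = 76$)
$u = 9804$ ($u = \left(-43\right) \left(-3\right) 76 = 129 \cdot 76 = 9804$)
$\left(\frac{-7209 - 18111}{-8660 - 2885} - 38452\right) \left(u - 49545\right) = \left(\frac{-7209 - 18111}{-8660 - 2885} - 38452\right) \left(9804 - 49545\right) = \left(- \frac{25320}{-11545} - 38452\right) \left(-39741\right) = \left(\left(-25320\right) \left(- \frac{1}{11545}\right) - 38452\right) \left(-39741\right) = \left(\frac{5064}{2309} - 38452\right) \left(-39741\right) = \left(- \frac{88780604}{2309}\right) \left(-39741\right) = \frac{3528229983564}{2309}$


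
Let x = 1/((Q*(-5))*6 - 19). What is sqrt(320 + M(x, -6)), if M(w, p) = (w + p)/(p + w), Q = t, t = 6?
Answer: sqrt(321) ≈ 17.916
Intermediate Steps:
Q = 6
x = -1/199 (x = 1/((6*(-5))*6 - 19) = 1/(-30*6 - 19) = 1/(-180 - 19) = 1/(-199) = -1/199 ≈ -0.0050251)
M(w, p) = 1 (M(w, p) = (p + w)/(p + w) = 1)
sqrt(320 + M(x, -6)) = sqrt(320 + 1) = sqrt(321)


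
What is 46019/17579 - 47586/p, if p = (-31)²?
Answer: -792290035/16893419 ≈ -46.899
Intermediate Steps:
p = 961
46019/17579 - 47586/p = 46019/17579 - 47586/961 = -792290035/16893419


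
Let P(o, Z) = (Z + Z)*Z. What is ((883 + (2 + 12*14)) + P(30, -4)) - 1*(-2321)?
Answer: 3406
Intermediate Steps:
P(o, Z) = 2*Z² (P(o, Z) = (2*Z)*Z = 2*Z²)
((883 + (2 + 12*14)) + P(30, -4)) - 1*(-2321) = ((883 + (2 + 12*14)) + 2*(-4)²) - 1*(-2321) = ((883 + (2 + 168)) + 2*16) + 2321 = ((883 + 170) + 32) + 2321 = (1053 + 32) + 2321 = 1085 + 2321 = 3406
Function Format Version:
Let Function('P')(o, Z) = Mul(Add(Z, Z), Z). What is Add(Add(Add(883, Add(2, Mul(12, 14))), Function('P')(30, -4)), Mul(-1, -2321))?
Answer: 3406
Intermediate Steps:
Function('P')(o, Z) = Mul(2, Pow(Z, 2)) (Function('P')(o, Z) = Mul(Mul(2, Z), Z) = Mul(2, Pow(Z, 2)))
Add(Add(Add(883, Add(2, Mul(12, 14))), Function('P')(30, -4)), Mul(-1, -2321)) = Add(Add(Add(883, Add(2, Mul(12, 14))), Mul(2, Pow(-4, 2))), Mul(-1, -2321)) = Add(Add(Add(883, Add(2, 168)), Mul(2, 16)), 2321) = Add(Add(Add(883, 170), 32), 2321) = Add(Add(1053, 32), 2321) = Add(1085, 2321) = 3406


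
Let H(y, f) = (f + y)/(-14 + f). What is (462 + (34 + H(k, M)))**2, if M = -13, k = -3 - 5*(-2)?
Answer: 19945156/81 ≈ 2.4624e+5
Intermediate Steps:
k = 7 (k = -3 + 10 = 7)
H(y, f) = (f + y)/(-14 + f)
(462 + (34 + H(k, M)))**2 = (462 + (34 + (-13 + 7)/(-14 - 13)))**2 = (462 + (34 - 6/(-27)))**2 = (462 + (34 - 1/27*(-6)))**2 = (462 + (34 + 2/9))**2 = (462 + 308/9)**2 = (4466/9)**2 = 19945156/81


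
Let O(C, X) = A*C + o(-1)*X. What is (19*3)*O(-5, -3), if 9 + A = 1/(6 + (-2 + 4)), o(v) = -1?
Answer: 21603/8 ≈ 2700.4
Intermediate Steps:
A = -71/8 (A = -9 + 1/(6 + (-2 + 4)) = -9 + 1/(6 + 2) = -9 + 1/8 = -71/8 ≈ -8.8750)
O(C, X) = -X - 71*C/8 (O(C, X) = -71*C/8 - X = -X - 71*C/8)
(19*3)*O(-5, -3) = (19*3)*(-1*(-3) - 71/8*(-5)) = 57*(3 + 355/8) = 57*(379/8) = 21603/8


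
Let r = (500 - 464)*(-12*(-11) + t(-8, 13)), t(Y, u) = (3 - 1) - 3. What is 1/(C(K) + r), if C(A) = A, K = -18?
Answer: 1/4698 ≈ 0.00021286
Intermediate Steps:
t(Y, u) = -1 (t(Y, u) = 2 - 3 = -1)
r = 4716 (r = (500 - 464)*(-12*(-11) - 1) = 36*(132 - 1) = 36*131 = 4716)
1/(C(K) + r) = 1/(-18 + 4716) = 1/4698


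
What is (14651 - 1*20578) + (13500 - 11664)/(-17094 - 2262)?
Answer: -9560404/1613 ≈ -5927.1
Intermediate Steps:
(14651 - 1*20578) + (13500 - 11664)/(-17094 - 2262) = (14651 - 20578) + 1836/(-19356) = -5927 + 1836*(-1/19356) = -5927 - 153/1613 = -9560404/1613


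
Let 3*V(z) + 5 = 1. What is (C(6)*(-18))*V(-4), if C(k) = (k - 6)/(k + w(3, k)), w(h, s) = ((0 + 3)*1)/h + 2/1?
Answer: 0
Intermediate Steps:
V(z) = -4/3 (V(z) = -5/3 + (1/3)*1 = -5/3 + 1/3 = -4/3)
w(h, s) = 2 + 3/h (w(h, s) = (3*1)/h + 2*1 = 3/h + 2 = 2 + 3/h)
C(k) = (-6 + k)/(3 + k) (C(k) = (k - 6)/(k + (2 + 3/3)) = (-6 + k)/(k + (2 + 3*(1/3))) = (-6 + k)/(k + (2 + 1)) = (-6 + k)/(k + 3) = (-6 + k)/(3 + k))
(C(6)*(-18))*V(-4) = (((-6 + 6)/(3 + 6))*(-18))*(-4/3) = ((0/9)*(-18))*(-4/3) = (((1/9)*0)*(-18))*(-4/3) = (0*(-18))*(-4/3) = 0*(-4/3) = 0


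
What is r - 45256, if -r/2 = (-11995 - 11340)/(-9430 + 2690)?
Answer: -30507211/674 ≈ -45263.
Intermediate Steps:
r = -4667/674 (r = -2*(-11995 - 11340)/(-9430 + 2690) = -(-46670)/(-6740) = -(-46670)*(-1)/6740 = -2*4667/1348 = -4667/674 ≈ -6.9243)
r - 45256 = -4667/674 - 45256 = -30507211/674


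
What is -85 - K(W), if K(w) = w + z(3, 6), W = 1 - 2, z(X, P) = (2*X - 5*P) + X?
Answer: -63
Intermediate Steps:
z(X, P) = -5*P + 3*X (z(X, P) = (-5*P + 2*X) + X = -5*P + 3*X)
W = -1
K(w) = -21 + w (K(w) = w + (-5*6 + 3*3) = w + (-30 + 9) = w - 21 = -21 + w)
-85 - K(W) = -85 - (-21 - 1) = -85 - 1*(-22) = -85 + 22 = -63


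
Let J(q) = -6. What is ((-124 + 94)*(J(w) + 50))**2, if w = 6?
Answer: 1742400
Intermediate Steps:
((-124 + 94)*(J(w) + 50))**2 = ((-124 + 94)*(-6 + 50))**2 = (-30*44)**2 = (-1320)**2 = 1742400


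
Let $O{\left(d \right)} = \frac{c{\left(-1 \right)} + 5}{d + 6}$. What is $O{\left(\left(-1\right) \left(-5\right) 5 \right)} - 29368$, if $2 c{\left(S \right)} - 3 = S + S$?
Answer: $- \frac{1820805}{62} \approx -29368.0$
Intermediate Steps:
$c{\left(S \right)} = \frac{3}{2} + S$ ($c{\left(S \right)} = \frac{3}{2} + \frac{S + S}{2} = \frac{3}{2} + \frac{2 S}{2} = \frac{3}{2} + S$)
$O{\left(d \right)} = \frac{11}{2 \left(6 + d\right)}$ ($O{\left(d \right)} = \frac{\left(\frac{3}{2} - 1\right) + 5}{d + 6} = \frac{\frac{1}{2} + 5}{6 + d} = \frac{1}{6 + d} \frac{11}{2} = \frac{11}{2 \left(6 + d\right)}$)
$O{\left(\left(-1\right) \left(-5\right) 5 \right)} - 29368 = \frac{11}{2 \left(6 + \left(-1\right) \left(-5\right) 5\right)} - 29368 = \frac{11}{2 \left(6 + 5 \cdot 5\right)} - 29368 = \frac{11}{2 \left(6 + 25\right)} - 29368 = \frac{11}{2 \cdot 31} - 29368 = \frac{11}{2} \cdot \frac{1}{31} - 29368 = \frac{11}{62} - 29368 = - \frac{1820805}{62}$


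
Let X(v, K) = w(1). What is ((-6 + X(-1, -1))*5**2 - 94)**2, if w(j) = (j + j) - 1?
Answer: 47961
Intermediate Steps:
w(j) = -1 + 2*j (w(j) = 2*j - 1 = -1 + 2*j)
X(v, K) = 1 (X(v, K) = -1 + 2*1 = -1 + 2 = 1)
((-6 + X(-1, -1))*5**2 - 94)**2 = ((-6 + 1)*5**2 - 94)**2 = (-5*25 - 94)**2 = (-125 - 94)**2 = (-219)**2 = 47961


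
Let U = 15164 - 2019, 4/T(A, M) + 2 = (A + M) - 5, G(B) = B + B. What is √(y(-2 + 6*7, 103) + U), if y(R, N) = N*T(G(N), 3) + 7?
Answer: √134184358/101 ≈ 114.69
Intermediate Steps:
G(B) = 2*B
T(A, M) = 4/(-7 + A + M) (T(A, M) = 4/(-2 + ((A + M) - 5)) = 4/(-2 + (-5 + A + M)) = 4/(-7 + A + M))
U = 13145
y(R, N) = 7 + 4*N/(-4 + 2*N) (y(R, N) = N*(4/(-7 + 2*N + 3)) + 7 = N*(4/(-4 + 2*N)) + 7 = 4*N/(-4 + 2*N) + 7 = 7 + 4*N/(-4 + 2*N))
√(y(-2 + 6*7, 103) + U) = √((-14 + 9*103)/(-2 + 103) + 13145) = √((-14 + 927)/101 + 13145) = √((1/101)*913 + 13145) = √(913/101 + 13145) = √(1328558/101) = √134184358/101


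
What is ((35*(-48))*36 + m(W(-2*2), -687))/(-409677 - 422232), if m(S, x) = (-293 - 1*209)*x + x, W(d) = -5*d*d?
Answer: -94569/277303 ≈ -0.34103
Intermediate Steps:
W(d) = -5*d²
m(S, x) = -501*x (m(S, x) = (-293 - 209)*x + x = -502*x + x = -501*x)
((35*(-48))*36 + m(W(-2*2), -687))/(-409677 - 422232) = ((35*(-48))*36 - 501*(-687))/(-409677 - 422232) = (-1680*36 + 344187)/(-831909) = (-60480 + 344187)*(-1/831909) = 283707*(-1/831909) = -94569/277303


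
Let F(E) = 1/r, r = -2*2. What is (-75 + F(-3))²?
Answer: 90601/16 ≈ 5662.6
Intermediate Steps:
r = -4
F(E) = -¼ (F(E) = 1/(-4) = -¼)
(-75 + F(-3))² = (-75 - ¼)² = (-301/4)² = 90601/16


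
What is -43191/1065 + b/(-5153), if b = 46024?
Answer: -90526261/1829315 ≈ -49.486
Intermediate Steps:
-43191/1065 + b/(-5153) = -43191/1065 + 46024/(-5153) = -43191*1/1065 + 46024*(-1/5153) = -14397/355 - 46024/5153 = -90526261/1829315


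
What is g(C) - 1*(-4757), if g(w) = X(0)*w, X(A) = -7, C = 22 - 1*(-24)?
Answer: 4435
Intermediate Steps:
C = 46 (C = 22 + 24 = 46)
g(w) = -7*w
g(C) - 1*(-4757) = -7*46 - 1*(-4757) = -322 + 4757 = 4435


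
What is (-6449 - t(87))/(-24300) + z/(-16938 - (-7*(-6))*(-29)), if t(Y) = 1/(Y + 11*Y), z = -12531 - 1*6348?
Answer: 4873200557/3323365200 ≈ 1.4663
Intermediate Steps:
z = -18879 (z = -12531 - 6348 = -18879)
t(Y) = 1/(12*Y)
(-6449 - t(87))/(-24300) + z/(-16938 - (-7*(-6))*(-29)) = (-6449 - 1/(12*87))/(-24300) - 18879/(-16938 - (-7*(-6))*(-29)) = (-6449 - 1/(12*87))*(-1/24300) - 18879/(-16938 - 42*(-29)) = (-6449 - 1*1/1044)*(-1/24300) - 18879/(-16938 - 1*(-1218)) = (-6449 - 1/1044)*(-1/24300) - 18879/(-16938 + 1218) = -6732757/1044*(-1/24300) - 18879/(-15720) = 6732757/25369200 - 18879*(-1/15720) = 6732757/25369200 + 6293/5240 = 4873200557/3323365200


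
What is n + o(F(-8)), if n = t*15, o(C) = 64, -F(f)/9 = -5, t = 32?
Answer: 544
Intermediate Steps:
F(f) = 45 (F(f) = -9*(-5) = 45)
n = 480 (n = 32*15 = 480)
n + o(F(-8)) = 480 + 64 = 544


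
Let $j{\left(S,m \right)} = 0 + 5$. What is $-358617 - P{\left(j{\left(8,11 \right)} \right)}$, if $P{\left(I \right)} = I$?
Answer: $-358622$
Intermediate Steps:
$j{\left(S,m \right)} = 5$
$-358617 - P{\left(j{\left(8,11 \right)} \right)} = -358617 - 5 = -358622$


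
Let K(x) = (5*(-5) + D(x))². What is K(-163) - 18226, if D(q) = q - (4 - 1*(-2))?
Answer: 19410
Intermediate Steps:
D(q) = -6 + q (D(q) = q - (4 + 2) = q - 1*6 = q - 6 = -6 + q)
K(x) = (-31 + x)² (K(x) = (5*(-5) + (-6 + x))² = (-25 + (-6 + x))² = (-31 + x)²)
K(-163) - 18226 = (-31 - 163)² - 18226 = (-194)² - 18226 = 37636 - 18226 = 19410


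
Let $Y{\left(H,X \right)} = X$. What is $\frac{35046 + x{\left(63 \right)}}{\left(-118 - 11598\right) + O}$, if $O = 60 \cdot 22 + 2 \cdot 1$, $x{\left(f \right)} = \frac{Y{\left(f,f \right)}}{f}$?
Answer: $- \frac{35047}{10394} \approx -3.3718$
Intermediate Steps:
$x{\left(f \right)} = 1$ ($x{\left(f \right)} = \frac{f}{f} = 1$)
$O = 1322$ ($O = 1320 + 2 = 1322$)
$\frac{35046 + x{\left(63 \right)}}{\left(-118 - 11598\right) + O} = \frac{35046 + 1}{\left(-118 - 11598\right) + 1322} = \frac{35047}{-11716 + 1322} = \frac{35047}{-10394} = 35047 \left(- \frac{1}{10394}\right) = - \frac{35047}{10394}$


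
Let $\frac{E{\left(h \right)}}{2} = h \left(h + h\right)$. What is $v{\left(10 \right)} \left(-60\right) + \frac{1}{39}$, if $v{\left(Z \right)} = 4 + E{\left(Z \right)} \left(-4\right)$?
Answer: $\frac{3734641}{39} \approx 95760.0$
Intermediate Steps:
$E{\left(h \right)} = 4 h^{2}$ ($E{\left(h \right)} = 2 h \left(h + h\right) = 2 h 2 h = 2 \cdot 2 h^{2} = 4 h^{2}$)
$v{\left(Z \right)} = 4 - 16 Z^{2}$ ($v{\left(Z \right)} = 4 + 4 Z^{2} \left(-4\right) = 4 - 16 Z^{2}$)
$v{\left(10 \right)} \left(-60\right) + \frac{1}{39} = \left(4 - 16 \cdot 10^{2}\right) \left(-60\right) + \frac{1}{39} = \left(4 - 1600\right) \left(-60\right) + \frac{1}{39} = \left(-1596\right) \left(-60\right) + \frac{1}{39} = 95760 + \frac{1}{39} = \frac{3734641}{39}$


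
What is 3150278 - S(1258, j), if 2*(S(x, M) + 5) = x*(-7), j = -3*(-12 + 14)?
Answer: 3154686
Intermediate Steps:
j = -6 (j = -3*2 = -6)
S(x, M) = -5 - 7*x/2 (S(x, M) = -5 + (x*(-7))/2 = -5 + (-7*x)/2 = -5 - 7*x/2)
3150278 - S(1258, j) = 3150278 - (-5 - 7/2*1258) = 3150278 - (-5 - 4403) = 3150278 - 1*(-4408) = 3150278 + 4408 = 3154686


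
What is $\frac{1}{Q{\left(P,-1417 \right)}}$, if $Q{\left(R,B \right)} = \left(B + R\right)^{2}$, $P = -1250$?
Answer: $\frac{1}{7112889} \approx 1.4059 \cdot 10^{-7}$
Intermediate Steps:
$\frac{1}{Q{\left(P,-1417 \right)}} = \frac{1}{\left(-1417 - 1250\right)^{2}} = \frac{1}{\left(-2667\right)^{2}} = \frac{1}{7112889}$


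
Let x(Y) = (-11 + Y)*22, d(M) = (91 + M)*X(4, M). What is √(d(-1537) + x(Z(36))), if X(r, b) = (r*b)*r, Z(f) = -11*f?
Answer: √35551078 ≈ 5962.5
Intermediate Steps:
X(r, b) = b*r² (X(r, b) = (b*r)*r = b*r²)
d(M) = 16*M*(91 + M) (d(M) = (91 + M)*(M*4²) = (91 + M)*(M*16) = (91 + M)*(16*M) = 16*M*(91 + M))
x(Y) = -242 + 22*Y
√(d(-1537) + x(Z(36))) = √(16*(-1537)*(91 - 1537) + (-242 + 22*(-11*36))) = √(16*(-1537)*(-1446) + (-242 + 22*(-396))) = √(35560032 + (-242 - 8712)) = √(35560032 - 8954) = √35551078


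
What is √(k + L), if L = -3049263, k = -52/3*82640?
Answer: I*√40335207/3 ≈ 2117.0*I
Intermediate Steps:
k = -4297280/3 (k = -52*⅓*82640 = -52/3*82640 = -4297280/3 ≈ -1.4324e+6)
√(k + L) = √(-4297280/3 - 3049263) = √(-13445069/3) = I*√40335207/3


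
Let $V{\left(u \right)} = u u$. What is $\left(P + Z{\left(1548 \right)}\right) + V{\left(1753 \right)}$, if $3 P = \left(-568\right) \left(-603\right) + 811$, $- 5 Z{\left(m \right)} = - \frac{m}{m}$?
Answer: $\frac{47811713}{15} \approx 3.1874 \cdot 10^{6}$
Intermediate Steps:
$Z{\left(m \right)} = \frac{1}{5}$ ($Z{\left(m \right)} = - \frac{\left(-1\right) \frac{m}{m}}{5} = - \frac{\left(-1\right) 1}{5} = \left(- \frac{1}{5}\right) \left(-1\right) = \frac{1}{5}$)
$V{\left(u \right)} = u^{2}$
$P = \frac{343315}{3}$ ($P = \frac{\left(-568\right) \left(-603\right) + 811}{3} = \frac{342504 + 811}{3} = \frac{1}{3} \cdot 343315 = \frac{343315}{3} \approx 1.1444 \cdot 10^{5}$)
$\left(P + Z{\left(1548 \right)}\right) + V{\left(1753 \right)} = \left(\frac{343315}{3} + \frac{1}{5}\right) + 1753^{2} = \frac{1716578}{15} + 3073009 = \frac{47811713}{15}$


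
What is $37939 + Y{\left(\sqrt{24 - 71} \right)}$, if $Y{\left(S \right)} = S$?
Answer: $37939 + i \sqrt{47} \approx 37939.0 + 6.8557 i$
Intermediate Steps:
$37939 + Y{\left(\sqrt{24 - 71} \right)} = 37939 + \sqrt{24 - 71} = 37939 + \sqrt{-47} = 37939 + i \sqrt{47}$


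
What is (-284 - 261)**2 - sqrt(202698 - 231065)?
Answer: 297025 - I*sqrt(28367) ≈ 2.9703e+5 - 168.43*I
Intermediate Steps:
(-284 - 261)**2 - sqrt(202698 - 231065) = (-545)**2 - sqrt(-28367) = 297025 - I*sqrt(28367)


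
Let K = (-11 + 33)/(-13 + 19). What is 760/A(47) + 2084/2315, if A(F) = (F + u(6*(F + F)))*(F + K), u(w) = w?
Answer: 1308049/1414465 ≈ 0.92477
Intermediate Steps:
K = 11/3 (K = 22/6 = 22*(⅙) = 11/3 ≈ 3.6667)
A(F) = 13*F*(11/3 + F) (A(F) = (F + 6*(F + F))*(F + 11/3) = (F + 6*(2*F))*(11/3 + F) = (F + 12*F)*(11/3 + F) = (13*F)*(11/3 + F) = 13*F*(11/3 + F))
760/A(47) + 2084/2315 = 760/(((13/3)*47*(11 + 3*47))) + 2084/2315 = 760/(((13/3)*47*(11 + 141))) + 2084*(1/2315) = 760/(((13/3)*47*152)) + 2084/2315 = 760/(92872/3) + 2084/2315 = 760*(3/92872) + 2084/2315 = 15/611 + 2084/2315 = 1308049/1414465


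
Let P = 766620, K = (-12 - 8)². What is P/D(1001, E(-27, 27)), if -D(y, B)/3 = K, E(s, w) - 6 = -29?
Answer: -12777/20 ≈ -638.85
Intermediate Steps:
K = 400 (K = (-20)² = 400)
E(s, w) = -23 (E(s, w) = 6 - 29 = -23)
D(y, B) = -1200 (D(y, B) = -3*400 = -1200)
P/D(1001, E(-27, 27)) = 766620/(-1200) = 766620*(-1/1200) = -12777/20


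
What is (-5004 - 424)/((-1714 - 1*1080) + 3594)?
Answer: -1357/200 ≈ -6.7850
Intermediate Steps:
(-5004 - 424)/((-1714 - 1*1080) + 3594) = -5428/((-1714 - 1080) + 3594) = -5428/(-2794 + 3594) = -5428/800 = -5428*1/800 = -1357/200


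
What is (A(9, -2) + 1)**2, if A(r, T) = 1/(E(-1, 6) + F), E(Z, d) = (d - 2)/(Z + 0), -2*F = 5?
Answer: 121/169 ≈ 0.71598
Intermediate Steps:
F = -5/2 (F = -1/2*5 = -5/2 ≈ -2.5000)
E(Z, d) = (-2 + d)/Z
A(r, T) = -2/13 (A(r, T) = 1/((-2 + 6)/(-1) - 5/2) = 1/(-1*4 - 5/2) = 1/(-4 - 5/2) = 1/(-13/2) = -2/13)
(A(9, -2) + 1)**2 = (-2/13 + 1)**2 = (11/13)**2 = 121/169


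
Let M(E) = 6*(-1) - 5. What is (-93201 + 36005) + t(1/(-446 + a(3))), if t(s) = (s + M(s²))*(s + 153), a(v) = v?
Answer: -11555007776/196249 ≈ -58879.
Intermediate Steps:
M(E) = -11 (M(E) = -6 - 5 = -11)
t(s) = (-11 + s)*(153 + s) (t(s) = (s - 11)*(s + 153) = (-11 + s)*(153 + s))
(-93201 + 36005) + t(1/(-446 + a(3))) = (-93201 + 36005) + (-1683 + (1/(-446 + 3))² + 142/(-446 + 3)) = -57196 + (-1683 + (1/(-443))² + 142/(-443)) = -57196 + (-1683 + (-1/443)² + 142*(-1/443)) = -57196 + (-1683 + 1/196249 - 142/443) = -57196 - 330349972/196249 = -11555007776/196249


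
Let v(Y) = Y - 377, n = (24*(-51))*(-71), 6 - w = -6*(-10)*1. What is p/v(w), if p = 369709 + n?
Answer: -456613/431 ≈ -1059.4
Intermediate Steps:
w = -54 (w = 6 - (-6*(-10)) = 6 - 60 = -54)
n = 86904 (n = -1224*(-71) = 86904)
v(Y) = -377 + Y
p = 456613 (p = 369709 + 86904 = 456613)
p/v(w) = 456613/(-377 - 54) = 456613/(-431) = 456613*(-1/431) = -456613/431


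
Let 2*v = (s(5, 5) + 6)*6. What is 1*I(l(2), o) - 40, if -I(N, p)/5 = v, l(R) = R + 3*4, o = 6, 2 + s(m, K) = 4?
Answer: -160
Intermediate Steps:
s(m, K) = 2 (s(m, K) = -2 + 4 = 2)
l(R) = 12 + R (l(R) = R + 12 = 12 + R)
v = 24 (v = ((2 + 6)*6)/2 = (8*6)/2 = (½)*48 = 24)
I(N, p) = -120 (I(N, p) = -5*24 = -120)
1*I(l(2), o) - 40 = 1*(-120) - 40 = -120 - 40 = -160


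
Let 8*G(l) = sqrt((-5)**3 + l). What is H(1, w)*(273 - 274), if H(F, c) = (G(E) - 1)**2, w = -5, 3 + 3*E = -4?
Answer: 95/96 + I*sqrt(1146)/12 ≈ 0.98958 + 2.8211*I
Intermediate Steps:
E = -7/3 (E = -1 + (1/3)*(-4) = -1 - 4/3 = -7/3 ≈ -2.3333)
G(l) = sqrt(-125 + l)/8 (G(l) = sqrt((-5)**3 + l)/8 = sqrt(-125 + l)/8)
H(F, c) = (-1 + I*sqrt(1146)/24)**2 (H(F, c) = (sqrt(-125 - 7/3)/8 - 1)**2 = (sqrt(-382/3)/8 - 1)**2 = ((I*sqrt(1146)/3)/8 - 1)**2 = (I*sqrt(1146)/24 - 1)**2 = (-1 + I*sqrt(1146)/24)**2)
H(1, w)*(273 - 274) = ((24 - I*sqrt(1146))**2/576)*(273 - 274) = ((24 - I*sqrt(1146))**2/576)*(-1) = -(24 - I*sqrt(1146))**2/576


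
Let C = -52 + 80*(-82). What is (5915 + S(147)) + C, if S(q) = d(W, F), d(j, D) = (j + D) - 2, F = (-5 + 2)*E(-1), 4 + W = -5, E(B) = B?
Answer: -705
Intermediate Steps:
W = -9 (W = -4 - 5 = -9)
F = 3 (F = (-5 + 2)*(-1) = -3*(-1) = 3)
d(j, D) = -2 + D + j (d(j, D) = (D + j) - 2 = -2 + D + j)
C = -6612 (C = -52 - 6560 = -6612)
S(q) = -8 (S(q) = -2 + 3 - 9 = -8)
(5915 + S(147)) + C = (5915 - 8) - 6612 = 5907 - 6612 = -705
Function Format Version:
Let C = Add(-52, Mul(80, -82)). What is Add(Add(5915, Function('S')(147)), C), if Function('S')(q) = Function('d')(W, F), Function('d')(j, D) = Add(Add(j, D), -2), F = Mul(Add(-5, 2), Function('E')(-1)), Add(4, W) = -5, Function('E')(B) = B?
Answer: -705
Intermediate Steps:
W = -9 (W = Add(-4, -5) = -9)
F = 3 (F = Mul(Add(-5, 2), -1) = Mul(-3, -1) = 3)
Function('d')(j, D) = Add(-2, D, j) (Function('d')(j, D) = Add(Add(D, j), -2) = Add(-2, D, j))
C = -6612 (C = Add(-52, -6560) = -6612)
Function('S')(q) = -8 (Function('S')(q) = Add(-2, 3, -9) = -8)
Add(Add(5915, Function('S')(147)), C) = Add(Add(5915, -8), -6612) = Add(5907, -6612) = -705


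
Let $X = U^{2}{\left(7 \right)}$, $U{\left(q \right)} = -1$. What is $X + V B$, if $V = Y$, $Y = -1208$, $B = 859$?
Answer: $-1037671$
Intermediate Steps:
$X = 1$ ($X = \left(-1\right)^{2} = 1$)
$V = -1208$
$X + V B = 1 - 1037672 = -1037671$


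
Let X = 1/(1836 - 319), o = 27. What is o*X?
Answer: 27/1517 ≈ 0.017798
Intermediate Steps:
X = 1/1517 ≈ 0.00065920
o*X = 27*(1/1517) = 27/1517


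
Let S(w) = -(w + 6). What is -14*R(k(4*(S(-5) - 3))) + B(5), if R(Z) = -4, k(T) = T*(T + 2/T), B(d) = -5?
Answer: 51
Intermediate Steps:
S(w) = -6 - w (S(w) = -(6 + w) = -6 - w)
-14*R(k(4*(S(-5) - 3))) + B(5) = -14*(-4) - 5 = 56 - 5 = 51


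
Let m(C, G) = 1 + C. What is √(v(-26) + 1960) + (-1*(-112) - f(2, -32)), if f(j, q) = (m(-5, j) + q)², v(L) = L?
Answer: -1184 + √1934 ≈ -1140.0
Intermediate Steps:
f(j, q) = (-4 + q)² (f(j, q) = ((1 - 5) + q)² = (-4 + q)²)
√(v(-26) + 1960) + (-1*(-112) - f(2, -32)) = √(-26 + 1960) + (-1*(-112) - (-4 - 32)²) = √1934 + (112 - 1*(-36)²) = √1934 + (112 - 1*1296) = √1934 + (112 - 1296) = √1934 - 1184 = -1184 + √1934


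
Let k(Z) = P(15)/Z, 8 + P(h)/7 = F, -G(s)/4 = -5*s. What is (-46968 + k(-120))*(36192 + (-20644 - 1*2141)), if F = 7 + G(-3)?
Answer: -25186090777/40 ≈ -6.2965e+8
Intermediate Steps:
G(s) = 20*s (G(s) = -(-20)*s = 20*s)
F = -53 (F = 7 + 20*(-3) = 7 - 60 = -53)
P(h) = -427 (P(h) = -56 + 7*(-53) = -56 - 371 = -427)
k(Z) = -427/Z
(-46968 + k(-120))*(36192 + (-20644 - 1*2141)) = (-46968 - 427/(-120))*(36192 + (-20644 - 1*2141)) = (-46968 - 427*(-1/120))*(36192 + (-20644 - 2141)) = (-46968 + 427/120)*(36192 - 22785) = -5635733/120*13407 = -25186090777/40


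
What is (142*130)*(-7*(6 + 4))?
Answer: -1292200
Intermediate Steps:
(142*130)*(-7*(6 + 4)) = 18460*(-7*10) = 18460*(-70) = -1292200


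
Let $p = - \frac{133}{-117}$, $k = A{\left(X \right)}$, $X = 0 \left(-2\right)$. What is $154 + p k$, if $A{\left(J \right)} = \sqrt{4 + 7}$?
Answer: $154 + \frac{133 \sqrt{11}}{117} \approx 157.77$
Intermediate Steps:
$X = 0$
$A{\left(J \right)} = \sqrt{11}$
$k = \sqrt{11} \approx 3.3166$
$p = \frac{133}{117}$ ($p = \left(-133\right) \left(- \frac{1}{117}\right) = \frac{133}{117} \approx 1.1368$)
$154 + p k = 154 + \frac{133 \sqrt{11}}{117}$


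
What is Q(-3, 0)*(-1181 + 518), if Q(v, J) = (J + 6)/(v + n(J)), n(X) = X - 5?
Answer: 1989/4 ≈ 497.25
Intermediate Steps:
n(X) = -5 + X
Q(v, J) = (6 + J)/(-5 + J + v) (Q(v, J) = (J + 6)/(v + (-5 + J)) = (6 + J)/(-5 + J + v))
Q(-3, 0)*(-1181 + 518) = ((6 + 0)/(-5 + 0 - 3))*(-1181 + 518) = (6/(-8))*(-663) = -⅛*6*(-663) = -¾*(-663) = 1989/4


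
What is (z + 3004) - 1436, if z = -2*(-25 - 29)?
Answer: 1676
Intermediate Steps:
z = 108 (z = -2*(-54) = 108)
(z + 3004) - 1436 = (108 + 3004) - 1436 = 3112 - 1436 = 1676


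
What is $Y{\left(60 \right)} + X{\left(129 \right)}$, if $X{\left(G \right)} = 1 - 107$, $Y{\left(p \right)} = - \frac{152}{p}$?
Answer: $- \frac{1628}{15} \approx -108.53$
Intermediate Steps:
$X{\left(G \right)} = -106$
$Y{\left(60 \right)} + X{\left(129 \right)} = - \frac{152}{60} - 106 = \left(-152\right) \frac{1}{60} - 106 = - \frac{38}{15} - 106 = - \frac{1628}{15}$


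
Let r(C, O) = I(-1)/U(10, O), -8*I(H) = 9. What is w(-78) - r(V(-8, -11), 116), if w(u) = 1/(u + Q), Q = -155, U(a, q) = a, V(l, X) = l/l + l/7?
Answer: 2017/18640 ≈ 0.10821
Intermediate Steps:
V(l, X) = 1 + l/7 (V(l, X) = 1 + l*(1/7) = 1 + l/7)
I(H) = -9/8 (I(H) = -1/8*9 = -9/8)
r(C, O) = -9/80 (r(C, O) = -9/8/10 = -9/8*1/10 = -9/80)
w(u) = 1/(-155 + u) (w(u) = 1/(u - 155) = 1/(-155 + u))
w(-78) - r(V(-8, -11), 116) = 1/(-155 - 78) - 1*(-9/80) = 1/(-233) + 9/80 = -1/233 + 9/80 = 2017/18640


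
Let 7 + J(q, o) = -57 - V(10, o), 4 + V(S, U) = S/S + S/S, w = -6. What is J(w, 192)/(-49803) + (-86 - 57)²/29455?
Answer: 1020247757/1466947365 ≈ 0.69549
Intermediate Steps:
V(S, U) = -2 (V(S, U) = -4 + (S/S + S/S) = -4 + (1 + 1) = -4 + 2 = -2)
J(q, o) = -62 (J(q, o) = -7 + (-57 - 1*(-2)) = -7 + (-57 + 2) = -7 - 55 = -62)
J(w, 192)/(-49803) + (-86 - 57)²/29455 = -62/(-49803) + (-86 - 57)²/29455 = -62*(-1/49803) + (-143)²*(1/29455) = 62/49803 + 20449*(1/29455) = 62/49803 + 20449/29455 = 1020247757/1466947365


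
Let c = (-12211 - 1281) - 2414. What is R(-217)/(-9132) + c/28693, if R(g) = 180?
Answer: -12534861/21835373 ≈ -0.57406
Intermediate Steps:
c = -15906 (c = -13492 - 2414 = -15906)
R(-217)/(-9132) + c/28693 = 180/(-9132) - 15906/28693 = 180*(-1/9132) - 15906*1/28693 = -15/761 - 15906/28693 = -12534861/21835373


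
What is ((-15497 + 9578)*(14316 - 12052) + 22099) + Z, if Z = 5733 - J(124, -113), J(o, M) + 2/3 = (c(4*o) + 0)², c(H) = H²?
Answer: -181611735118/3 ≈ -6.0537e+10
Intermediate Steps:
J(o, M) = -⅔ + 256*o⁴ (J(o, M) = -⅔ + ((4*o)² + 0)² = -⅔ + (16*o² + 0)² = -⅔ + (16*o²)² = -⅔ + 256*o⁴)
Z = -181571599567/3 (Z = 5733 - (-⅔ + 256*124⁴) = 5733 - (-⅔ + 256*236421376) = 5733 - (-⅔ + 60523872256) = 5733 - 1*181571616766/3 = 5733 - 181571616766/3 = -181571599567/3 ≈ -6.0524e+10)
((-15497 + 9578)*(14316 - 12052) + 22099) + Z = ((-15497 + 9578)*(14316 - 12052) + 22099) - 181571599567/3 = (-5919*2264 + 22099) - 181571599567/3 = (-13400616 + 22099) - 181571599567/3 = -13378517 - 181571599567/3 = -181611735118/3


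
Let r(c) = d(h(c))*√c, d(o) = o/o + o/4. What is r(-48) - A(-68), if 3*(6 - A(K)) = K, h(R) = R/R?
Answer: -86/3 + 5*I*√3 ≈ -28.667 + 8.6602*I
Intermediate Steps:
h(R) = 1
A(K) = 6 - K/3
d(o) = 1 + o/4 (d(o) = 1 + o*(¼) = 1 + o/4)
r(c) = 5*√c/4 (r(c) = (1 + (¼)*1)*√c = (1 + ¼)*√c = 5*√c/4)
r(-48) - A(-68) = 5*√(-48)/4 - (6 - ⅓*(-68)) = 5*(4*I*√3)/4 - (6 + 68/3) = 5*I*√3 - 1*86/3 = 5*I*√3 - 86/3 = -86/3 + 5*I*√3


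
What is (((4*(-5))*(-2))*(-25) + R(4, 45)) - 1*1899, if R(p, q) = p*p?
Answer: -2883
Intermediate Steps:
R(p, q) = p²
(((4*(-5))*(-2))*(-25) + R(4, 45)) - 1*1899 = (((4*(-5))*(-2))*(-25) + 4²) - 1*1899 = (-20*(-2)*(-25) + 16) - 1899 = (40*(-25) + 16) - 1899 = (-1000 + 16) - 1899 = -984 - 1899 = -2883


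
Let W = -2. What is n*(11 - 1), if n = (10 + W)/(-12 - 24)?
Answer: -20/9 ≈ -2.2222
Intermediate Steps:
n = -2/9 (n = (10 - 2)/(-12 - 24) = 8/(-36) = 8*(-1/36) = -2/9 ≈ -0.22222)
n*(11 - 1) = -2*(11 - 1)/9 = -2/9*10 = -20/9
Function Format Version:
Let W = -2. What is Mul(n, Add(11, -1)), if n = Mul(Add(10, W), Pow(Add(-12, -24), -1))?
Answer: Rational(-20, 9) ≈ -2.2222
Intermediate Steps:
n = Rational(-2, 9) (n = Mul(Add(10, -2), Pow(Add(-12, -24), -1)) = Mul(8, Pow(-36, -1)) = Mul(8, Rational(-1, 36)) = Rational(-2, 9) ≈ -0.22222)
Mul(n, Add(11, -1)) = Mul(Rational(-2, 9), Add(11, -1)) = Mul(Rational(-2, 9), 10) = Rational(-20, 9)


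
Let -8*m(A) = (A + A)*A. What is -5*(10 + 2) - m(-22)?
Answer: 61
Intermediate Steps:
m(A) = -A**2/4 (m(A) = -(A + A)*A/8 = -2*A*A/8 = -A**2/4)
-5*(10 + 2) - m(-22) = -5*(10 + 2) - (-1)*(-22)**2/4 = -5*12 - (-1)*484/4 = -60 - 1*(-121) = -60 + 121 = 61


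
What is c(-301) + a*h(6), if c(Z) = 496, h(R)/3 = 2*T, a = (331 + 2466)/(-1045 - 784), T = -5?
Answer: 991094/1829 ≈ 541.88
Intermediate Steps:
a = -2797/1829 (a = 2797/(-1829) = 2797*(-1/1829) = -2797/1829 ≈ -1.5293)
h(R) = -30 (h(R) = 3*(2*(-5)) = 3*(-10) = -30)
c(-301) + a*h(6) = 496 - 2797/1829*(-30) = 496 + 83910/1829 = 991094/1829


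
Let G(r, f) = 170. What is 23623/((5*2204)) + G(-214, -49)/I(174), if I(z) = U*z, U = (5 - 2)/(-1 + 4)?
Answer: 103169/33060 ≈ 3.1207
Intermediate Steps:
U = 1 (U = 3/3 = 3*(⅓) = 1)
I(z) = z (I(z) = 1*z = z)
23623/((5*2204)) + G(-214, -49)/I(174) = 23623/((5*2204)) + 170/174 = 23623/11020 + 170*(1/174) = 23623*(1/11020) + 85/87 = 23623/11020 + 85/87 = 103169/33060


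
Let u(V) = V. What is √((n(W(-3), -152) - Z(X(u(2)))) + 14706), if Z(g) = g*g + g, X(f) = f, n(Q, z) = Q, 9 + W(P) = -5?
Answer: √14686 ≈ 121.19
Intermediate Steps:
W(P) = -14 (W(P) = -9 - 5 = -14)
Z(g) = g + g² (Z(g) = g² + g = g + g²)
√((n(W(-3), -152) - Z(X(u(2)))) + 14706) = √((-14 - 2*(1 + 2)) + 14706) = √((-14 - 2*3) + 14706) = √((-14 - 1*6) + 14706) = √((-14 - 6) + 14706) = √(-20 + 14706) = √14686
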